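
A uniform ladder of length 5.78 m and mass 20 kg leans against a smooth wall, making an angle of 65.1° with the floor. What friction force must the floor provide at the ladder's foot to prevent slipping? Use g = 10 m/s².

f ≈ 46.4 N

Sum moments about the foot of the ladder (the floor normal and friction both act there and drop out).
Ladder weight 20×10 = 200 N acts at 2.89 m along the ladder; its horizontal arm is 2.89·cos65.1° = 1.217 m → τ = 243.4 N·m clockwise.
Wall normal N acts horizontally at the top; its moment arm is the height L sinθ = 5.78·sin65.1° = 5.243 m, counterclockwise.
Στ = 0 ⇒ N × 5.243 = 243.4 ⇒ N = 46.4 N.
ΣFx = 0: friction at the foot balances the wall's push, so f = N_wall = 46.4 N.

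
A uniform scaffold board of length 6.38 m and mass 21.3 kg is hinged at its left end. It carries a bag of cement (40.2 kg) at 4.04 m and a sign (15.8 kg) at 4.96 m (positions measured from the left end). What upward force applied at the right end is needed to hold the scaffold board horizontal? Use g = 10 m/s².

F ≈ 484 N

Sum moments about the left end (the unknown pivot reaction has zero arm there).
Beam weight: 21.3 × 10 = 213 N down at 3.19 m → arm 3.19 m, τ = 213 × 3.19 = 679.5 N·m clockwise.
Bag of cement: 40.2 × 10 = 402 N down at 4.04 m → arm 4.04 m, τ = 402 × 4.04 = 1624 N·m clockwise.
Sign: 15.8 × 10 = 158 N down at 4.96 m → arm 4.96 m, τ = 158 × 4.96 = 783.7 N·m clockwise.
Net moment of the loads = 3087 N·m clockwise.
The upward force F acts at the right end, arm 6.38 m, giving F × 6.38 counterclockwise.
Balancing moments: F × 6.38 = 3087, giving F = 3087 / 6.38 = 484 N.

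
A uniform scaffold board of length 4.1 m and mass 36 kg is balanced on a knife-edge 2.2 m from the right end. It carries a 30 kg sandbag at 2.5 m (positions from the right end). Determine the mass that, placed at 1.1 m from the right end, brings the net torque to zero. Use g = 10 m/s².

m ≈ 3.27 kg

Take moments about the knife-edge (at 2.2 m from the right end).
Beam weight: 36 × 10 = 360 N down at 2.05 m → arm 0.15 m, τ = 360 × 0.15 = 54 N·m clockwise.
Sandbag: 30 × 10 = 300 N down at 2.5 m → arm 0.3 m, τ = 300 × 0.3 = 90 N·m counterclockwise.
Net moment of known loads = 36 N·m counterclockwise.
An unknown mass m at 1.1 m has arm 1.1 m; its moment is m·g·1.1 clockwise.
Setting net torque to zero: m × 10 × 1.1 = 36 → m = 36 / (10 × 1.1) = 3.27 kg.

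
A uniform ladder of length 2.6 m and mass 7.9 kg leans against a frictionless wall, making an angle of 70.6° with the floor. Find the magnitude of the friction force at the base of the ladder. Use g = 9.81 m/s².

f ≈ 13.6 N

About the foot of the ladder:
Ladder weight 7.9×9.81 = 77.5 N acts at 1.3 m along the ladder; its horizontal arm is 1.3·cos70.6° = 0.4318 m → τ = 33.46 N·m clockwise.
Wall normal N acts horizontally at the top; its moment arm is the height L sinθ = 2.6·sin70.6° = 2.452 m, counterclockwise.
Στ = 0 ⇒ N × 2.452 = 33.46 ⇒ N = 13.6 N.
ΣFx = 0: friction at the foot balances the wall's push, so f = N_wall = 13.6 N.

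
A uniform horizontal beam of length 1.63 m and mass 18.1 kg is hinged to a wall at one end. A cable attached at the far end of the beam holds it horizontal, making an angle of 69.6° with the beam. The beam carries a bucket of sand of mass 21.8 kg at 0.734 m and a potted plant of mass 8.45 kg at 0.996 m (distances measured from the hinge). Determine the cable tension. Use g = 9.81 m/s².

T ≈ 252 N

Taking torques about the hinge:
Beam weight: 18.1 × 9.81 = 177.6 N down at 0.815 m → arm 0.815 m, τ = 177.6 × 0.815 = 144.7 N·m clockwise.
Bucket of sand: 21.8 × 9.81 = 213.9 N down at 0.734 m → arm 0.734 m, τ = 213.9 × 0.734 = 157 N·m clockwise.
Potted plant: 8.45 × 9.81 = 82.89 N down at 0.996 m → arm 0.996 m, τ = 82.89 × 0.996 = 82.56 N·m clockwise.
Total clockwise load moment = 384.3 N·m.
The cable tension T acts at 1.63 m; only its component perpendicular to the beam, T sinθ, produces torque. sin 69.6° = 0.9373.
Setting net torque to zero: T × 1.63 × 0.9373 = 384.3 → T = 384.3 / 1.528 = 252 N.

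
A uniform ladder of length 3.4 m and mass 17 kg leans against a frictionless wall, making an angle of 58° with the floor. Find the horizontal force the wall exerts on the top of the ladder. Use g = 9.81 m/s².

Choose the foot of the ladder as the axis so the floor normal and friction both act there and drop out.
Ladder weight 17×9.81 = 166.8 N acts at 1.7 m along the ladder; its horizontal arm is 1.7·cos58° = 0.9009 m → τ = 150.3 N·m clockwise.
Wall normal N acts horizontally at the top; its moment arm is the height L sinθ = 3.4·sin58° = 2.883 m, counterclockwise.
For rotational equilibrium, N × 2.883 = 150.3, so N = 52.1 N.

N_wall ≈ 52.1 N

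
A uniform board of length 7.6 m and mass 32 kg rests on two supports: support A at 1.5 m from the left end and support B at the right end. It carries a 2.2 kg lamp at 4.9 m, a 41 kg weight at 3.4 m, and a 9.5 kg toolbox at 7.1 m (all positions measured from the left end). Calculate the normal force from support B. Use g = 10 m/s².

Choose support A as the axis so its reaction then has zero moment arm.
Beam weight: 32 × 10 = 320 N down at 3.8 m → arm 2.3 m, τ = 320 × 2.3 = 736 N·m clockwise.
Lamp: 2.2 × 10 = 22 N down at 4.9 m → arm 3.4 m, τ = 22 × 3.4 = 74.8 N·m clockwise.
Weight: 41 × 10 = 410 N down at 3.4 m → arm 1.9 m, τ = 410 × 1.9 = 779 N·m clockwise.
Toolbox: 9.5 × 10 = 95 N down at 7.1 m → arm 5.6 m, τ = 95 × 5.6 = 532 N·m clockwise.
Net load moment about support A = 2122 N·m clockwise.
Reaction R at support B is upward at 7.6 m, arm 6.1 m → moment R × 6.1 counterclockwise.
Στ = 0 ⇒ R × 6.1 = 2122 ⇒ R = 348 N.

R_B ≈ 348 N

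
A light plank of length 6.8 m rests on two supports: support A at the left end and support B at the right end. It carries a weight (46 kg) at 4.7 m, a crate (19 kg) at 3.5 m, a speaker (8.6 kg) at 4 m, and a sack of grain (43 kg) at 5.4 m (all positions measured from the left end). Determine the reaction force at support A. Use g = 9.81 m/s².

About support B:
Weight: 46 × 9.81 = 451.3 N down at 4.7 m → arm 2.1 m, τ = 451.3 × 2.1 = 947.7 N·m counterclockwise.
Crate: 19 × 9.81 = 186.4 N down at 3.5 m → arm 3.3 m, τ = 186.4 × 3.3 = 615.1 N·m counterclockwise.
Speaker: 8.6 × 9.81 = 84.37 N down at 4 m → arm 2.8 m, τ = 84.37 × 2.8 = 236.2 N·m counterclockwise.
Sack of grain: 43 × 9.81 = 421.8 N down at 5.4 m → arm 1.4 m, τ = 421.8 × 1.4 = 590.5 N·m counterclockwise.
Net load moment about support B = 2390 N·m counterclockwise.
Reaction R at support A is upward at 0 m, arm 6.8 m → moment R × 6.8 clockwise.
Setting net torque to zero: R × 6.8 = 2390 → R = 351 N.

R_A ≈ 351 N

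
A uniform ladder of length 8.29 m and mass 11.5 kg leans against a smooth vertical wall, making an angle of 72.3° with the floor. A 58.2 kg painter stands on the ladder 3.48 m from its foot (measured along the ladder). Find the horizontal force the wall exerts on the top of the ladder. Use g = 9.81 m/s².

N_wall ≈ 94.5 N

About the foot of the ladder:
Ladder weight 11.5×9.81 = 112.8 N acts at 4.145 m along the ladder; its horizontal arm is 4.145·cos72.3° = 1.26 m → τ = 142.1 N·m clockwise.
Painter: 58.2×9.81 = 570.9 N at 3.48 m → arm 1.058 m → τ = 604 N·m clockwise.
Wall normal N acts horizontally at the top; its moment arm is the height L sinθ = 8.29·sin72.3° = 7.898 m, counterclockwise.
Setting net torque to zero: N × 7.898 = 746.1 → N = 94.5 N.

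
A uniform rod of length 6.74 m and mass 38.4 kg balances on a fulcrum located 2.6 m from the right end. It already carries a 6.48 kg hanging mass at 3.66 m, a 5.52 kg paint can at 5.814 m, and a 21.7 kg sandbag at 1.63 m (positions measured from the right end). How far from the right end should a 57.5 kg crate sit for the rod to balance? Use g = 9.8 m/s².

About the fulcrum (at 2.6 m from the right end):
Beam weight: 38.4 × 9.8 = 376.3 N down at 3.37 m → arm 0.77 m, τ = 376.3 × 0.77 = 289.8 N·m counterclockwise.
Hanging mass: 6.48 × 9.8 = 63.5 N down at 3.66 m → arm 1.06 m, τ = 63.5 × 1.06 = 67.31 N·m counterclockwise.
Paint can: 5.52 × 9.8 = 54.1 N down at 5.814 m → arm 3.214 m, τ = 54.1 × 3.214 = 173.9 N·m counterclockwise.
Sandbag: 21.7 × 9.8 = 212.7 N down at 1.63 m → arm 0.97 m, τ = 212.7 × 0.97 = 206.3 N·m clockwise.
Net moment of existing loads = 324.7 N·m counterclockwise.
The crate weighs 57.5 × 9.8 = 563.5 N and must supply an equal clockwise moment, so its lever arm about the fulcrum is 324.7 / 563.5 = 0.576 m.
That puts it at 2.6 − 0.576 = 2.02 m from the right end.

x ≈ 2.02 m from the right end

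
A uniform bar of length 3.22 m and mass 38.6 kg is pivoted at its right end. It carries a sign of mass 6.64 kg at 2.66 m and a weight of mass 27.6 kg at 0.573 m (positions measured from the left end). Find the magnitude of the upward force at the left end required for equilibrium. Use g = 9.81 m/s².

Taking torques about the right end:
Beam weight: 38.6 × 9.81 = 378.7 N down at 1.61 m → arm 1.61 m, τ = 378.7 × 1.61 = 609.7 N·m counterclockwise.
Sign: 6.64 × 9.81 = 65.14 N down at 2.66 m → arm 0.56 m, τ = 65.14 × 0.56 = 36.48 N·m counterclockwise.
Weight: 27.6 × 9.81 = 270.8 N down at 0.573 m → arm 2.647 m, τ = 270.8 × 2.647 = 716.8 N·m counterclockwise.
Net moment of the loads = 1363 N·m counterclockwise.
The upward force F acts at the left end, arm 3.22 m, giving F × 3.22 clockwise.
For rotational equilibrium, F × 3.22 = 1363, so F = 1363 / 3.22 = 423 N.

F ≈ 423 N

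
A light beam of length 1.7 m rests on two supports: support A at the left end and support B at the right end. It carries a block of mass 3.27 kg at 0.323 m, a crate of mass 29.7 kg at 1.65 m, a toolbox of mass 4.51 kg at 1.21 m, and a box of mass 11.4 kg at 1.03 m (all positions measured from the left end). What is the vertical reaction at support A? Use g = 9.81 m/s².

Taking torques about support B:
Block: 3.27 × 9.81 = 32.08 N down at 0.323 m → arm 1.377 m, τ = 32.08 × 1.377 = 44.17 N·m counterclockwise.
Crate: 29.7 × 9.81 = 291.4 N down at 1.65 m → arm 0.05 m, τ = 291.4 × 0.05 = 14.57 N·m counterclockwise.
Toolbox: 4.51 × 9.81 = 44.24 N down at 1.21 m → arm 0.49 m, τ = 44.24 × 0.49 = 21.68 N·m counterclockwise.
Box: 11.4 × 9.81 = 111.8 N down at 1.03 m → arm 0.67 m, τ = 111.8 × 0.67 = 74.91 N·m counterclockwise.
Net load moment about support B = 155.3 N·m counterclockwise.
Reaction R at support A is upward at 0 m, arm 1.7 m → moment R × 1.7 clockwise.
For rotational equilibrium, R × 1.7 = 155.3, so R = 91.4 N.

R_A ≈ 91.4 N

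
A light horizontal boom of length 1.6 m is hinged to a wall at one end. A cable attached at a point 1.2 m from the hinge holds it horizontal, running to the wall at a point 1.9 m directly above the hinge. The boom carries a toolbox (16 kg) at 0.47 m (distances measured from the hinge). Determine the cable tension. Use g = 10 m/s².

T ≈ 74.1 N

Take moments about the hinge.
Toolbox: 16 × 10 = 160 N down at 0.47 m → arm 0.47 m, τ = 160 × 0.47 = 75.2 N·m clockwise.
Total clockwise load moment = 75.2 N·m.
The cable tension T acts at 1.2 m; only its component perpendicular to the boom, T sinθ, produces torque. sinθ = h/√(h²+d²) = 1.9/√(1.9²+1.2²) = 0.8455.
Setting net torque to zero: T × 1.2 × 0.8455 = 75.2 → T = 75.2 / 1.015 = 74.1 N.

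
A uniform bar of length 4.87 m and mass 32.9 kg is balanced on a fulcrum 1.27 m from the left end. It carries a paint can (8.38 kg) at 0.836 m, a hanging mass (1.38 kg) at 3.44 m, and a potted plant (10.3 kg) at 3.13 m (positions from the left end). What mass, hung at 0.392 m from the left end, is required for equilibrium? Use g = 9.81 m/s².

Choose the fulcrum (at 1.27 m from the left end) as the axis so the support reaction has zero arm there.
Beam weight: 32.9 × 9.81 = 322.7 N down at 2.435 m → arm 1.165 m, τ = 322.7 × 1.165 = 375.9 N·m clockwise.
Paint can: 8.38 × 9.81 = 82.21 N down at 0.836 m → arm 0.434 m, τ = 82.21 × 0.434 = 35.68 N·m counterclockwise.
Hanging mass: 1.38 × 9.81 = 13.54 N down at 3.44 m → arm 2.17 m, τ = 13.54 × 2.17 = 29.38 N·m clockwise.
Potted plant: 10.3 × 9.81 = 101 N down at 3.13 m → arm 1.86 m, τ = 101 × 1.86 = 187.9 N·m clockwise.
Net moment of known loads = 557.5 N·m clockwise.
An unknown mass m at 0.392 m has arm 0.878 m; its moment is m·g·0.878 counterclockwise.
Στ = 0 ⇒ m × 9.81 × 0.878 = 557.5 ⇒ m = 557.5 / (9.81 × 0.878) = 64.7 kg.

m ≈ 64.7 kg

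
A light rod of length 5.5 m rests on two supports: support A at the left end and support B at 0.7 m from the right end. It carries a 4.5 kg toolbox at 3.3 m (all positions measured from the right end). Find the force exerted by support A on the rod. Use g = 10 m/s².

R_A ≈ 24.4 N

About support B:
Toolbox: 4.5 × 10 = 45 N down at 3.3 m → arm 2.6 m, τ = 45 × 2.6 = 117 N·m counterclockwise.
Net load moment about support B = 117 N·m counterclockwise.
Reaction R at support A is upward at 5.5 m, arm 4.8 m → moment R × 4.8 clockwise.
For rotational equilibrium, R × 4.8 = 117, so R = 24.4 N.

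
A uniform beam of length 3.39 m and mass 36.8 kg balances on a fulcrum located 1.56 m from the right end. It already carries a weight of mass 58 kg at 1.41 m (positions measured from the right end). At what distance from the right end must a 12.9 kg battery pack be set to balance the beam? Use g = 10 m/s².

Taking torques about the fulcrum (at 1.56 m from the right end):
Beam weight: 36.8 × 10 = 368 N down at 1.695 m → arm 0.135 m, τ = 368 × 0.135 = 49.68 N·m counterclockwise.
Weight: 58 × 10 = 580 N down at 1.41 m → arm 0.15 m, τ = 580 × 0.15 = 87 N·m clockwise.
Net moment of existing loads = 37.32 N·m clockwise.
The battery pack weighs 12.9 × 10 = 129 N and must supply an equal counterclockwise moment, so its lever arm about the fulcrum is 37.32 / 129 = 0.289 m.
That puts it at 1.56 + 0.289 = 1.85 m from the right end.

x ≈ 1.85 m from the right end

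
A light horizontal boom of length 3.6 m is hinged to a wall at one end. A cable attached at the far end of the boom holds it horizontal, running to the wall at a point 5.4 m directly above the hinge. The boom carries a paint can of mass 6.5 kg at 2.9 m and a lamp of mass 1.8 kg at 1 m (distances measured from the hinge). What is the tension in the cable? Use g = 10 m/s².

T ≈ 68.9 N

Take moments about the hinge.
Paint can: 6.5 × 10 = 65 N down at 2.9 m → arm 2.9 m, τ = 65 × 2.9 = 188.5 N·m clockwise.
Lamp: 1.8 × 10 = 18 N down at 1 m → arm 1 m, τ = 18 × 1 = 18 N·m clockwise.
Total clockwise load moment = 206.5 N·m.
The cable tension T acts at 3.6 m; only its component perpendicular to the boom, T sinθ, produces torque. sinθ = h/√(h²+d²) = 5.4/√(5.4²+3.6²) = 0.8321.
Στ = 0 ⇒ T × 3.6 × 0.8321 = 206.5 ⇒ T = 206.5 / 2.996 = 68.9 N.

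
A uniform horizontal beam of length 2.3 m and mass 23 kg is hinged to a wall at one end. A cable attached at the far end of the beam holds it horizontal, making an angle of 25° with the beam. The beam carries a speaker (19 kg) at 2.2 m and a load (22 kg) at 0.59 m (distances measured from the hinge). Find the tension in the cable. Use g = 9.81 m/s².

About the hinge:
Beam weight: 23 × 9.81 = 225.6 N down at 1.15 m → arm 1.15 m, τ = 225.6 × 1.15 = 259.4 N·m clockwise.
Speaker: 19 × 9.81 = 186.4 N down at 2.2 m → arm 2.2 m, τ = 186.4 × 2.2 = 410.1 N·m clockwise.
Load: 22 × 9.81 = 215.8 N down at 0.59 m → arm 0.59 m, τ = 215.8 × 0.59 = 127.3 N·m clockwise.
Total clockwise load moment = 796.8 N·m.
The cable tension T acts at 2.3 m; only its component perpendicular to the beam, T sinθ, produces torque. sin 25° = 0.4226.
Balancing moments: T × 2.3 × 0.4226 = 796.8, giving T = 796.8 / 0.972 = 820 N.

T ≈ 820 N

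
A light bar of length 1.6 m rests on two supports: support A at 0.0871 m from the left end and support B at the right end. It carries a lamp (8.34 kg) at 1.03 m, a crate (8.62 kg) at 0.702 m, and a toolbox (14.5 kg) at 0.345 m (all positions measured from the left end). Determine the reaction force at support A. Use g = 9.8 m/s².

About support B:
Lamp: 8.34 × 9.8 = 81.73 N down at 1.03 m → arm 0.57 m, τ = 81.73 × 0.57 = 46.59 N·m counterclockwise.
Crate: 8.62 × 9.8 = 84.48 N down at 0.702 m → arm 0.898 m, τ = 84.48 × 0.898 = 75.86 N·m counterclockwise.
Toolbox: 14.5 × 9.8 = 142.1 N down at 0.345 m → arm 1.255 m, τ = 142.1 × 1.255 = 178.3 N·m counterclockwise.
Net load moment about support B = 300.8 N·m counterclockwise.
Reaction R at support A is upward at 0.0871 m, arm 1.513 m → moment R × 1.513 clockwise.
Στ = 0 ⇒ R × 1.513 = 300.8 ⇒ R = 199 N.

R_A ≈ 199 N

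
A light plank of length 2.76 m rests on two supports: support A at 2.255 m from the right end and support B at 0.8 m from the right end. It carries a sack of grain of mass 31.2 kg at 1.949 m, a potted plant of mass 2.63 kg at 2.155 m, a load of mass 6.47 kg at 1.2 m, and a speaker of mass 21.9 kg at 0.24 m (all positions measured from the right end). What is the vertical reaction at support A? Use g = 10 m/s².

Take moments about support B.
Sack of grain: 31.2 × 10 = 312 N down at 1.949 m → arm 1.149 m, τ = 312 × 1.149 = 358.5 N·m counterclockwise.
Potted plant: 2.63 × 10 = 26.3 N down at 2.155 m → arm 1.355 m, τ = 26.3 × 1.355 = 35.64 N·m counterclockwise.
Load: 6.47 × 10 = 64.7 N down at 1.2 m → arm 0.4 m, τ = 64.7 × 0.4 = 25.88 N·m counterclockwise.
Speaker: 21.9 × 10 = 219 N down at 0.24 m → arm 0.56 m, τ = 219 × 0.56 = 122.6 N·m clockwise.
Net load moment about support B = 297.4 N·m counterclockwise.
Reaction R at support A is upward at 2.255 m, arm 1.455 m → moment R × 1.455 clockwise.
Setting net torque to zero: R × 1.455 = 297.4 → R = 204 N.

R_A ≈ 204 N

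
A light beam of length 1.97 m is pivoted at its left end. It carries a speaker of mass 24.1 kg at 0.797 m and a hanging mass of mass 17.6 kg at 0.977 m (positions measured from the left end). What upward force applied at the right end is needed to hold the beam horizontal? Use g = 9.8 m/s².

Take moments about the left end.
Speaker: 24.1 × 9.8 = 236.2 N down at 0.797 m → arm 0.797 m, τ = 236.2 × 0.797 = 188.3 N·m clockwise.
Hanging mass: 17.6 × 9.8 = 172.5 N down at 0.977 m → arm 0.977 m, τ = 172.5 × 0.977 = 168.5 N·m clockwise.
Net moment of the loads = 356.8 N·m clockwise.
The upward force F acts at the right end, arm 1.97 m, giving F × 1.97 counterclockwise.
Balancing moments: F × 1.97 = 356.8, giving F = 356.8 / 1.97 = 181 N.

F ≈ 181 N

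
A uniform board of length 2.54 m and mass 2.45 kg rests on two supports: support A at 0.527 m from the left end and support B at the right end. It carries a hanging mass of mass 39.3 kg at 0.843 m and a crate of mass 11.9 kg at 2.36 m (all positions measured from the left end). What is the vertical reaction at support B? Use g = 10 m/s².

Choose support A as the axis so its reaction then has zero moment arm.
Beam weight: 2.45 × 10 = 24.5 N down at 1.27 m → arm 0.743 m, τ = 24.5 × 0.743 = 18.2 N·m clockwise.
Hanging mass: 39.3 × 10 = 393 N down at 0.843 m → arm 0.316 m, τ = 393 × 0.316 = 124.2 N·m clockwise.
Crate: 11.9 × 10 = 119 N down at 2.36 m → arm 1.833 m, τ = 119 × 1.833 = 218.1 N·m clockwise.
Net load moment about support A = 360.5 N·m clockwise.
Reaction R at support B is upward at 2.54 m, arm 2.013 m → moment R × 2.013 counterclockwise.
Στ = 0 ⇒ R × 2.013 = 360.5 ⇒ R = 179 N.

R_B ≈ 179 N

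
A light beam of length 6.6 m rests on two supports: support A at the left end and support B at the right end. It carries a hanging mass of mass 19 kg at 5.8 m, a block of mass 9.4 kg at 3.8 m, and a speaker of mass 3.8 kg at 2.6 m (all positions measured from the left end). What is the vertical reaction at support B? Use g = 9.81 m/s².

Take moments about support A.
Hanging mass: 19 × 9.81 = 186.4 N down at 5.8 m → arm 5.8 m, τ = 186.4 × 5.8 = 1081 N·m clockwise.
Block: 9.4 × 9.81 = 92.21 N down at 3.8 m → arm 3.8 m, τ = 92.21 × 3.8 = 350.4 N·m clockwise.
Speaker: 3.8 × 9.81 = 37.28 N down at 2.6 m → arm 2.6 m, τ = 37.28 × 2.6 = 96.93 N·m clockwise.
Net load moment about support A = 1528 N·m clockwise.
Reaction R at support B is upward at 6.6 m, arm 6.6 m → moment R × 6.6 counterclockwise.
Στ = 0 ⇒ R × 6.6 = 1528 ⇒ R = 232 N.

R_B ≈ 232 N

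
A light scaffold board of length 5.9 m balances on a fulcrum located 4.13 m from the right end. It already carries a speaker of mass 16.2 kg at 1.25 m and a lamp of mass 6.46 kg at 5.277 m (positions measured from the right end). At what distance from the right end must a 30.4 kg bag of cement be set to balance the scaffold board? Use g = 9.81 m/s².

x ≈ 5.42 m from the right end

About the fulcrum (at 4.13 m from the right end):
Speaker: 16.2 × 9.81 = 158.9 N down at 1.25 m → arm 2.88 m, τ = 158.9 × 2.88 = 457.6 N·m clockwise.
Lamp: 6.46 × 9.81 = 63.37 N down at 5.277 m → arm 1.147 m, τ = 63.37 × 1.147 = 72.69 N·m counterclockwise.
Net moment of existing loads = 384.9 N·m clockwise.
The bag of cement weighs 30.4 × 9.81 = 298.2 N and must supply an equal counterclockwise moment, so its lever arm about the fulcrum is 384.9 / 298.2 = 1.29 m.
That puts it at 4.13 + 1.29 = 5.42 m from the right end.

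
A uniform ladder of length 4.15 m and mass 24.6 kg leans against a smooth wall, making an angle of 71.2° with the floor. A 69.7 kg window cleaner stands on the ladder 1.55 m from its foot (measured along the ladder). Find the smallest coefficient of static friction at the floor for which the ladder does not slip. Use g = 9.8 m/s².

μ_min ≈ 0.138

Taking torques about the foot of the ladder:
Ladder weight 24.6×9.8 = 241.1 N acts at 2.075 m along the ladder; its horizontal arm is 2.075·cos71.2° = 0.6687 m → τ = 161.2 N·m clockwise.
Window cleaner: 69.7×9.8 = 683.1 N at 1.55 m → arm 0.4995 m → τ = 341.2 N·m clockwise.
Wall normal N acts horizontally at the top; its moment arm is the height L sinθ = 4.15·sin71.2° = 3.929 m, counterclockwise.
Στ = 0 ⇒ N × 3.929 = 502.4 ⇒ N = 127.9 N.
ΣFx = 0 ⇒ f = N_wall = 127.9 N. ΣFy = 0 ⇒ N_floor = 924.2 N.
μ_min = f / N_floor = 127.9 / 924.2 = 0.138.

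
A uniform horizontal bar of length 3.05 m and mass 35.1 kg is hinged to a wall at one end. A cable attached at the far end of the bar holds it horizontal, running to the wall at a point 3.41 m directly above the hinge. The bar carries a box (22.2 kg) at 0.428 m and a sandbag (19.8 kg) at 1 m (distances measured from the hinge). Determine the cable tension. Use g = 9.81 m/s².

T ≈ 357 N

Choose the hinge as the axis so the unknown hinge reaction has zero arm there.
Beam weight: 35.1 × 9.81 = 344.3 N down at 1.525 m → arm 1.525 m, τ = 344.3 × 1.525 = 525.1 N·m clockwise.
Box: 22.2 × 9.81 = 217.8 N down at 0.428 m → arm 0.428 m, τ = 217.8 × 0.428 = 93.22 N·m clockwise.
Sandbag: 19.8 × 9.81 = 194.2 N down at 1 m → arm 1 m, τ = 194.2 × 1 = 194.2 N·m clockwise.
Total clockwise load moment = 812.5 N·m.
The cable tension T acts at 3.05 m; only its component perpendicular to the bar, T sinθ, produces torque. sinθ = h/√(h²+d²) = 3.41/√(3.41²+3.05²) = 0.7454.
Balancing moments: T × 3.05 × 0.7454 = 812.5, giving T = 812.5 / 2.273 = 357 N.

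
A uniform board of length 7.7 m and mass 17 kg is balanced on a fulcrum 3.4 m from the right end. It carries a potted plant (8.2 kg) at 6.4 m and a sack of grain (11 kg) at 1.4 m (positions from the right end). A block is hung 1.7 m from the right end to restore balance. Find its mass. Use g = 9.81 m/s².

m ≈ 6.03 kg

Choose the fulcrum (at 3.4 m from the right end) as the axis so the support reaction has zero arm there.
Beam weight: 17 × 9.81 = 166.8 N down at 3.85 m → arm 0.45 m, τ = 166.8 × 0.45 = 75.06 N·m counterclockwise.
Potted plant: 8.2 × 9.81 = 80.44 N down at 6.4 m → arm 3 m, τ = 80.44 × 3 = 241.3 N·m counterclockwise.
Sack of grain: 11 × 9.81 = 107.9 N down at 1.4 m → arm 2 m, τ = 107.9 × 2 = 215.8 N·m clockwise.
Net moment of known loads = 100.6 N·m counterclockwise.
An unknown mass m at 1.7 m has arm 1.7 m; its moment is m·g·1.7 clockwise.
Στ = 0 ⇒ m × 9.81 × 1.7 = 100.6 ⇒ m = 100.6 / (9.81 × 1.7) = 6.03 kg.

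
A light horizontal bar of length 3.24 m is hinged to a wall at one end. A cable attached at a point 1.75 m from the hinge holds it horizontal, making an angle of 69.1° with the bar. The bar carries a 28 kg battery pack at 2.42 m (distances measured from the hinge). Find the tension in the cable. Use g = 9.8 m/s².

T ≈ 406 N

Take moments about the hinge.
Battery pack: 28 × 9.8 = 274.4 N down at 2.42 m → arm 2.42 m, τ = 274.4 × 2.42 = 664 N·m clockwise.
Total clockwise load moment = 664 N·m.
The cable tension T acts at 1.75 m; only its component perpendicular to the bar, T sinθ, produces torque. sin 69.1° = 0.9342.
For rotational equilibrium, T × 1.75 × 0.9342 = 664, so T = 664 / 1.635 = 406 N.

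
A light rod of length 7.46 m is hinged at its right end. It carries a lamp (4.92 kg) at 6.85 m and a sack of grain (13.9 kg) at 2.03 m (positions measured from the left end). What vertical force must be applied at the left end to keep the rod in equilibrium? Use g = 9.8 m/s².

F ≈ 103 N

Sum moments about the right end (the unknown pivot reaction has zero arm there).
Lamp: 4.92 × 9.8 = 48.22 N down at 6.85 m → arm 0.61 m, τ = 48.22 × 0.61 = 29.41 N·m counterclockwise.
Sack of grain: 13.9 × 9.8 = 136.2 N down at 2.03 m → arm 5.43 m, τ = 136.2 × 5.43 = 739.6 N·m counterclockwise.
Net moment of the loads = 769 N·m counterclockwise.
The upward force F acts at the left end, arm 7.46 m, giving F × 7.46 clockwise.
Setting net torque to zero: F × 7.46 = 769 → F = 769 / 7.46 = 103 N.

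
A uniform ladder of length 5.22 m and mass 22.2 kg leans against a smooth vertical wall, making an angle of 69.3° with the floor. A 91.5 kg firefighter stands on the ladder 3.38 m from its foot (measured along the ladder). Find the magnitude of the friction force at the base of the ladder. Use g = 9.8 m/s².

f ≈ 261 N

About the foot of the ladder:
Ladder weight 22.2×9.8 = 217.6 N acts at 2.61 m along the ladder; its horizontal arm is 2.61·cos69.3° = 0.9226 m → τ = 200.8 N·m clockwise.
Firefighter: 91.5×9.8 = 896.7 N at 3.38 m → arm 1.195 m → τ = 1072 N·m clockwise.
Wall normal N acts horizontally at the top; its moment arm is the height L sinθ = 5.22·sin69.3° = 4.883 m, counterclockwise.
Balancing moments: N × 4.883 = 1273, giving N = 261 N.
ΣFx = 0: friction at the foot balances the wall's push, so f = N_wall = 261 N.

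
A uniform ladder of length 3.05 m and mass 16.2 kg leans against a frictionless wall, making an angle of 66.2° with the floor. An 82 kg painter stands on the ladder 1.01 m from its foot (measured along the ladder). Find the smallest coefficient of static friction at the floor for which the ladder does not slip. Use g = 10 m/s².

μ_min ≈ 0.158

Sum moments about the foot of the ladder (the floor normal and friction both act there and drop out).
Ladder weight 16.2×10 = 162 N acts at 1.525 m along the ladder; its horizontal arm is 1.525·cos66.2° = 0.6154 m → τ = 99.69 N·m clockwise.
Painter: 82×10 = 820 N at 1.01 m → arm 0.4076 m → τ = 334.2 N·m clockwise.
Wall normal N acts horizontally at the top; its moment arm is the height L sinθ = 3.05·sin66.2° = 2.791 m, counterclockwise.
Setting net torque to zero: N × 2.791 = 433.9 → N = 155.5 N.
ΣFx = 0 ⇒ f = N_wall = 155.5 N. ΣFy = 0 ⇒ N_floor = 982 N.
μ_min = f / N_floor = 155.5 / 982 = 0.158.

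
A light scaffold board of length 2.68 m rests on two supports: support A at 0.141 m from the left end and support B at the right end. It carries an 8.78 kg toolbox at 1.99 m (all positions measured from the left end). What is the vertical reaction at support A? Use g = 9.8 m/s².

Taking torques about support B:
Toolbox: 8.78 × 9.8 = 86.04 N down at 1.99 m → arm 0.69 m, τ = 86.04 × 0.69 = 59.37 N·m counterclockwise.
Net load moment about support B = 59.37 N·m counterclockwise.
Reaction R at support A is upward at 0.141 m, arm 2.539 m → moment R × 2.539 clockwise.
Setting net torque to zero: R × 2.539 = 59.37 → R = 23.4 N.

R_A ≈ 23.4 N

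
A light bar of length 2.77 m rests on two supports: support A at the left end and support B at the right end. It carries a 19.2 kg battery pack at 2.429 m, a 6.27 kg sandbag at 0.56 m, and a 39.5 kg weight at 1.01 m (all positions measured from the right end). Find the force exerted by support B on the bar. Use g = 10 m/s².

Choose support A as the axis so its reaction then has zero moment arm.
Battery pack: 19.2 × 10 = 192 N down at 2.429 m → arm 0.341 m, τ = 192 × 0.341 = 65.47 N·m clockwise.
Sandbag: 6.27 × 10 = 62.7 N down at 0.56 m → arm 2.21 m, τ = 62.7 × 2.21 = 138.6 N·m clockwise.
Weight: 39.5 × 10 = 395 N down at 1.01 m → arm 1.76 m, τ = 395 × 1.76 = 695.2 N·m clockwise.
Net load moment about support A = 899.3 N·m clockwise.
Reaction R at support B is upward at 0 m, arm 2.77 m → moment R × 2.77 counterclockwise.
Balancing moments: R × 2.77 = 899.3, giving R = 325 N.

R_B ≈ 325 N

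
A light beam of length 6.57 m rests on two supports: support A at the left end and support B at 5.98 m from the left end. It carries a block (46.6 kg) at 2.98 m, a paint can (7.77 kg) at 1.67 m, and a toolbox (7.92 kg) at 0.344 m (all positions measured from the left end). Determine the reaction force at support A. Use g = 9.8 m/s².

R_A ≈ 357 N

Sum moments about support B (its reaction then has zero moment arm).
Block: 46.6 × 9.8 = 456.7 N down at 2.98 m → arm 3 m, τ = 456.7 × 3 = 1370 N·m counterclockwise.
Paint can: 7.77 × 9.8 = 76.15 N down at 1.67 m → arm 4.31 m, τ = 76.15 × 4.31 = 328.2 N·m counterclockwise.
Toolbox: 7.92 × 9.8 = 77.62 N down at 0.344 m → arm 5.636 m, τ = 77.62 × 5.636 = 437.5 N·m counterclockwise.
Net load moment about support B = 2136 N·m counterclockwise.
Reaction R at support A is upward at 0 m, arm 5.98 m → moment R × 5.98 clockwise.
Setting net torque to zero: R × 5.98 = 2136 → R = 357 N.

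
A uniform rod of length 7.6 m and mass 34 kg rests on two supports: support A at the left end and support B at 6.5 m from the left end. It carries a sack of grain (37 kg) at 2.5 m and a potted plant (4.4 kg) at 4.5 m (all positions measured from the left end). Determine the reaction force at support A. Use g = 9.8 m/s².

R_A ≈ 375 N

Sum moments about support B (its reaction then has zero moment arm).
Beam weight: 34 × 9.8 = 333.2 N down at 3.8 m → arm 2.7 m, τ = 333.2 × 2.7 = 899.6 N·m counterclockwise.
Sack of grain: 37 × 9.8 = 362.6 N down at 2.5 m → arm 4 m, τ = 362.6 × 4 = 1450 N·m counterclockwise.
Potted plant: 4.4 × 9.8 = 43.12 N down at 4.5 m → arm 2 m, τ = 43.12 × 2 = 86.24 N·m counterclockwise.
Net load moment about support B = 2436 N·m counterclockwise.
Reaction R at support A is upward at 0 m, arm 6.5 m → moment R × 6.5 clockwise.
Balancing moments: R × 6.5 = 2436, giving R = 375 N.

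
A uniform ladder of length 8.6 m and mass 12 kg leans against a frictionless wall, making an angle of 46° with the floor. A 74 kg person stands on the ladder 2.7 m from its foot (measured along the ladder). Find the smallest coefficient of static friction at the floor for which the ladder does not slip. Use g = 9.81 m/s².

Taking torques about the foot of the ladder:
Ladder weight 12×9.81 = 117.7 N acts at 4.3 m along the ladder; its horizontal arm is 4.3·cos46° = 2.987 m → τ = 351.6 N·m clockwise.
Person: 74×9.81 = 725.9 N at 2.7 m → arm 1.876 m → τ = 1362 N·m clockwise.
Wall normal N acts horizontally at the top; its moment arm is the height L sinθ = 8.6·sin46° = 6.186 m, counterclockwise.
For rotational equilibrium, N × 6.186 = 1714, so N = 277.1 N.
ΣFx = 0 ⇒ f = N_wall = 277.1 N. ΣFy = 0 ⇒ N_floor = 843.6 N.
μ_min = f / N_floor = 277.1 / 843.6 = 0.328.

μ_min ≈ 0.328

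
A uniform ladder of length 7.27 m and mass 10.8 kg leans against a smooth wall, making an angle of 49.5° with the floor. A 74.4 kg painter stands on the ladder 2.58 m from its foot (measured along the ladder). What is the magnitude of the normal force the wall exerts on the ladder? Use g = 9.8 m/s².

About the foot of the ladder:
Ladder weight 10.8×9.8 = 105.8 N acts at 3.635 m along the ladder; its horizontal arm is 3.635·cos49.5° = 2.361 m → τ = 249.8 N·m clockwise.
Painter: 74.4×9.8 = 729.1 N at 2.58 m → arm 1.676 m → τ = 1222 N·m clockwise.
Wall normal N acts horizontally at the top; its moment arm is the height L sinθ = 7.27·sin49.5° = 5.528 m, counterclockwise.
Στ = 0 ⇒ N × 5.528 = 1472 ⇒ N = 266 N.

N_wall ≈ 266 N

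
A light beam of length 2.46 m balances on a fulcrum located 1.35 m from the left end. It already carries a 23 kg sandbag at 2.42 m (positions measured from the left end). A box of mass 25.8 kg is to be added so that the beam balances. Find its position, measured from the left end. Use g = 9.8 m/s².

Sum moments about the fulcrum (at 1.35 m from the left end) (the support reaction has zero arm there).
Sandbag: 23 × 9.8 = 225.4 N down at 2.42 m → arm 1.07 m, τ = 225.4 × 1.07 = 241.2 N·m clockwise.
Net moment of existing loads = 241.2 N·m clockwise.
The box weighs 25.8 × 9.8 = 252.8 N and must supply an equal counterclockwise moment, so its lever arm about the fulcrum is 241.2 / 252.8 = 0.954 m.
That puts it at 1.35 − 0.954 = 0.396 m from the left end.

x ≈ 0.396 m from the left end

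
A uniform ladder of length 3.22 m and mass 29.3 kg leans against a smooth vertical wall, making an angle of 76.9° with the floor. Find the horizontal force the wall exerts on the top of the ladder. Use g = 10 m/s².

Taking torques about the foot of the ladder:
Ladder weight 29.3×10 = 293 N acts at 1.61 m along the ladder; its horizontal arm is 1.61·cos76.9° = 0.3649 m → τ = 106.9 N·m clockwise.
Wall normal N acts horizontally at the top; its moment arm is the height L sinθ = 3.22·sin76.9° = 3.136 m, counterclockwise.
Setting net torque to zero: N × 3.136 = 106.9 → N = 34.1 N.

N_wall ≈ 34.1 N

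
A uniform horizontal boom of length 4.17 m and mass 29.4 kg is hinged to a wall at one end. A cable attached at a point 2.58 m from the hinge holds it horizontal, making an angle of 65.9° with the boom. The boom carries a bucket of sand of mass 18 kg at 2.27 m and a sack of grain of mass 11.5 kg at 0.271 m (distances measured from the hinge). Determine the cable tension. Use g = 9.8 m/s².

T ≈ 438 N

Sum moments about the hinge (the unknown hinge reaction has zero arm there).
Beam weight: 29.4 × 9.8 = 288.1 N down at 2.085 m → arm 2.085 m, τ = 288.1 × 2.085 = 600.7 N·m clockwise.
Bucket of sand: 18 × 9.8 = 176.4 N down at 2.27 m → arm 2.27 m, τ = 176.4 × 2.27 = 400.4 N·m clockwise.
Sack of grain: 11.5 × 9.8 = 112.7 N down at 0.271 m → arm 0.271 m, τ = 112.7 × 0.271 = 30.54 N·m clockwise.
Total clockwise load moment = 1032 N·m.
The cable tension T acts at 2.58 m; only its component perpendicular to the boom, T sinθ, produces torque. sin 65.9° = 0.9128.
Setting net torque to zero: T × 2.58 × 0.9128 = 1032 → T = 1032 / 2.355 = 438 N.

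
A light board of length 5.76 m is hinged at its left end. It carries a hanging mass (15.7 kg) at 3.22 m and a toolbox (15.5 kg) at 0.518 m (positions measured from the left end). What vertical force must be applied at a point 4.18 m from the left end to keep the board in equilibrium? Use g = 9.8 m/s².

F ≈ 137 N

Take moments about the left end.
Hanging mass: 15.7 × 9.8 = 153.9 N down at 3.22 m → arm 3.22 m, τ = 153.9 × 3.22 = 495.6 N·m clockwise.
Toolbox: 15.5 × 9.8 = 151.9 N down at 0.518 m → arm 0.518 m, τ = 151.9 × 0.518 = 78.68 N·m clockwise.
Net moment of the loads = 574.3 N·m clockwise.
The upward force F acts at a point 4.18 m from the left end, arm 4.18 m, giving F × 4.18 counterclockwise.
Setting net torque to zero: F × 4.18 = 574.3 → F = 574.3 / 4.18 = 137 N.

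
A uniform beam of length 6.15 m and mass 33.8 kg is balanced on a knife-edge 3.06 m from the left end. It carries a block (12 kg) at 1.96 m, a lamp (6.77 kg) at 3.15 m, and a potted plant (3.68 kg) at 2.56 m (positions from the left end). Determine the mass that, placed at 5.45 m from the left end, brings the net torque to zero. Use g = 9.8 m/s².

m ≈ 5.83 kg

Sum moments about the knife-edge (at 3.06 m from the left end) (the support reaction has zero arm there).
Beam weight: 33.8 × 9.8 = 331.2 N down at 3.075 m → arm 0.015 m, τ = 331.2 × 0.015 = 4.968 N·m clockwise.
Block: 12 × 9.8 = 117.6 N down at 1.96 m → arm 1.1 m, τ = 117.6 × 1.1 = 129.4 N·m counterclockwise.
Lamp: 6.77 × 9.8 = 66.35 N down at 3.15 m → arm 0.09 m, τ = 66.35 × 0.09 = 5.971 N·m clockwise.
Potted plant: 3.68 × 9.8 = 36.06 N down at 2.56 m → arm 0.5 m, τ = 36.06 × 0.5 = 18.03 N·m counterclockwise.
Net moment of known loads = 136.5 N·m counterclockwise.
An unknown mass m at 5.45 m has arm 2.39 m; its moment is m·g·2.39 clockwise.
Setting net torque to zero: m × 9.8 × 2.39 = 136.5 → m = 136.5 / (9.8 × 2.39) = 5.83 kg.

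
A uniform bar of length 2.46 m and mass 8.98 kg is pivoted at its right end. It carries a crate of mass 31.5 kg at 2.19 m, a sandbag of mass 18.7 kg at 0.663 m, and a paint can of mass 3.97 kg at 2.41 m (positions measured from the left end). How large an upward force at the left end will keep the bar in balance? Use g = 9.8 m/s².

Sum moments about the right end (the unknown pivot reaction has zero arm there).
Beam weight: 8.98 × 9.8 = 88 N down at 1.23 m → arm 1.23 m, τ = 88 × 1.23 = 108.2 N·m counterclockwise.
Crate: 31.5 × 9.8 = 308.7 N down at 2.19 m → arm 0.27 m, τ = 308.7 × 0.27 = 83.35 N·m counterclockwise.
Sandbag: 18.7 × 9.8 = 183.3 N down at 0.663 m → arm 1.797 m, τ = 183.3 × 1.797 = 329.4 N·m counterclockwise.
Paint can: 3.97 × 9.8 = 38.91 N down at 2.41 m → arm 0.05 m, τ = 38.91 × 0.05 = 1.946 N·m counterclockwise.
Net moment of the loads = 522.9 N·m counterclockwise.
The upward force F acts at the left end, arm 2.46 m, giving F × 2.46 clockwise.
For rotational equilibrium, F × 2.46 = 522.9, so F = 522.9 / 2.46 = 213 N.

F ≈ 213 N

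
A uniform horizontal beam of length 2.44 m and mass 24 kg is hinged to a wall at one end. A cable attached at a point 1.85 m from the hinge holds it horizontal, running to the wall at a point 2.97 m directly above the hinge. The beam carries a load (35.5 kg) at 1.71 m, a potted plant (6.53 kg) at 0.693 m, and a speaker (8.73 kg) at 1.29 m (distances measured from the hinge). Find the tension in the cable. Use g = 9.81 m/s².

Sum moments about the hinge (the unknown hinge reaction has zero arm there).
Beam weight: 24 × 9.81 = 235.4 N down at 1.22 m → arm 1.22 m, τ = 235.4 × 1.22 = 287.2 N·m clockwise.
Load: 35.5 × 9.81 = 348.3 N down at 1.71 m → arm 1.71 m, τ = 348.3 × 1.71 = 595.6 N·m clockwise.
Potted plant: 6.53 × 9.81 = 64.06 N down at 0.693 m → arm 0.693 m, τ = 64.06 × 0.693 = 44.39 N·m clockwise.
Speaker: 8.73 × 9.81 = 85.64 N down at 1.29 m → arm 1.29 m, τ = 85.64 × 1.29 = 110.5 N·m clockwise.
Total clockwise load moment = 1038 N·m.
The cable tension T acts at 1.85 m; only its component perpendicular to the beam, T sinθ, produces torque. sinθ = h/√(h²+d²) = 2.97/√(2.97²+1.85²) = 0.8488.
Στ = 0 ⇒ T × 1.85 × 0.8488 = 1038 ⇒ T = 1038 / 1.57 = 661 N.

T ≈ 661 N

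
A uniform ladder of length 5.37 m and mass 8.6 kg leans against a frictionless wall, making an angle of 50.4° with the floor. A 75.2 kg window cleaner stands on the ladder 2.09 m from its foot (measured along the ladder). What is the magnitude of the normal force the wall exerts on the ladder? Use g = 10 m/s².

N_wall ≈ 278 N

Take moments about the foot of the ladder.
Ladder weight 8.6×10 = 86 N acts at 2.685 m along the ladder; its horizontal arm is 2.685·cos50.4° = 1.711 m → τ = 147.1 N·m clockwise.
Window cleaner: 75.2×10 = 752 N at 2.09 m → arm 1.332 m → τ = 1002 N·m clockwise.
Wall normal N acts horizontally at the top; its moment arm is the height L sinθ = 5.37·sin50.4° = 4.138 m, counterclockwise.
Balancing moments: N × 4.138 = 1149, giving N = 278 N.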